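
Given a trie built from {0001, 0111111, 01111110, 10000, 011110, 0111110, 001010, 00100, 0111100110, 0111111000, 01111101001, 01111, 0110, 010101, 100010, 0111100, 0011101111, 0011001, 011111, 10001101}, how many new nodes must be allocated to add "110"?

"1" is already a path in the trie; the remaining "10" must be added.
New nodes needed: |"110"| − 1 = 3 − 1 = 2.

2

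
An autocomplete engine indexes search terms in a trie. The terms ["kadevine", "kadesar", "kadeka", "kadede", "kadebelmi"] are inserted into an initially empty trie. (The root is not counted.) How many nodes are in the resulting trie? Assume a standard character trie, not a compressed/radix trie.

Trie structure (* marks end of a word):
(root)
└─ k
   └─ a
      └─ d
         └─ e
            ├─ b
            │  └─ e
            │     └─ l
            │        └─ m
            │           └─ i *
            ├─ d
            │  └─ e *
            ├─ k
            │  └─ a *
            ├─ s
            │  └─ a
            │     └─ r *
            └─ v
               └─ i
                  └─ n
                     └─ e *
Counting every labelled node above: 20.

20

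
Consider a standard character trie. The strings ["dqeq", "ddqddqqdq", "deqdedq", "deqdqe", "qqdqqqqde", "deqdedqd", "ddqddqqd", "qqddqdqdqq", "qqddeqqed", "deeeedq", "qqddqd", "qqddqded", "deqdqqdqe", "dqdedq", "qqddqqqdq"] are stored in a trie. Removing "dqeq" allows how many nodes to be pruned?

2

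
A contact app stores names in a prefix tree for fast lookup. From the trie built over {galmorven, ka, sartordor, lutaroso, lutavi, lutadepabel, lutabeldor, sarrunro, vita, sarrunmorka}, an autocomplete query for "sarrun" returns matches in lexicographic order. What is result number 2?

sarrunro

DFS of the "sarrun" subtree visits, in order: "sarrunmorka", "sarrunro"
Position 2: sarrunro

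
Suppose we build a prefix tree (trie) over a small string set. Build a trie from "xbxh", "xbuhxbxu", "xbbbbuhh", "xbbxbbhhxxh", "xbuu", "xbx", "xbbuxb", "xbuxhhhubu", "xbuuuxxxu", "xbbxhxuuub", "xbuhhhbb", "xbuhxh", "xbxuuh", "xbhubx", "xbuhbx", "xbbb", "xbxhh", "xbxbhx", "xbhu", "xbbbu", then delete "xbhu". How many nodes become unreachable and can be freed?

0

A node on "xbhu"'s path can go only if nothing else ends at it or branches off below it.
Every node on "xbhu" is still needed (e.g. by "xbhubx"), so nothing is freed.
Nodes removed: 0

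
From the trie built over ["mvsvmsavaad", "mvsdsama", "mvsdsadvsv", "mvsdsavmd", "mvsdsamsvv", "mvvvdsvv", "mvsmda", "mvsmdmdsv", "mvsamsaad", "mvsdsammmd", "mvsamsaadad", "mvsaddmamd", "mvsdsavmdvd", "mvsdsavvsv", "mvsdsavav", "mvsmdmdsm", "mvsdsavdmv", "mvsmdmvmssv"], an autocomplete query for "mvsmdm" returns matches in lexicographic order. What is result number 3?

mvsmdmvmssv

DFS of the "mvsmdm" subtree visits, in order: "mvsmdmdsm", "mvsmdmdsv", "mvsmdmvmssv"
Position 3: mvsmdmvmssv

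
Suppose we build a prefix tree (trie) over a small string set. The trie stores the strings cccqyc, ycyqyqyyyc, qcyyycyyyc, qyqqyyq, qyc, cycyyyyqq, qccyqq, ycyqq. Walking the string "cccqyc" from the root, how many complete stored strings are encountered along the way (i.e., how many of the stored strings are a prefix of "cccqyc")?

Walk "cccqyc" from the root; an end-of-word marker is hit whenever a stored word is a prefix of "cccqyc".
Prefixes of the query that are stored words: "cccqyc"
Count: 1

1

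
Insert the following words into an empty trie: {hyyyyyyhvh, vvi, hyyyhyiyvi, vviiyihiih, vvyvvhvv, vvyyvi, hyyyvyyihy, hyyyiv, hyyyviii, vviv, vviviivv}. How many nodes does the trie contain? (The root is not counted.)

Insert word by word; a character creates a node only if that edge doesn't already exist:
  "hyyyyyyhvh" → 10 new (h, y, y, y, y, y, y, h, v, h)
  "vvi" → 3 new (v, v, i)
  "hyyyhyiyvi" → prefix "hyyy" already present; 6 new (h, y, i, y, v, i)
  "vviiyihiih" → prefix "vvi" already present; 7 new (i, y, i, h, i, i, h)
  "vvyvvhvv" → prefix "vv" already present; 6 new (y, v, v, h, v, v)
  "vvyyvi" → prefix "vvy" already present; 3 new (y, v, i)
  "hyyyvyyihy" → prefix "hyyy" already present; 6 new (v, y, y, i, h, y)
  "hyyyiv" → prefix "hyyy" already present; 2 new (i, v)
  "hyyyviii" → prefix "hyyyv" already present; 3 new (i, i, i)
  "vviv" → prefix "vvi" already present; 1 new (v)
  "vviviivv" → prefix "vviv" already present; 4 new (i, i, v, v)
Total nodes = 10 + 3 + 6 + 7 + 6 + 3 + 6 + 2 + 3 + 1 + 4 = 51

51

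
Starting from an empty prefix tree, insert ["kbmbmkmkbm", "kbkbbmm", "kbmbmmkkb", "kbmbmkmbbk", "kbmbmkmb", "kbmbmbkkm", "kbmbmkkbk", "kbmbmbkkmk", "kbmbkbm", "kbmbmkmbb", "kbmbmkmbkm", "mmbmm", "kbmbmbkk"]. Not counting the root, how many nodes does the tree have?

Trie structure (* marks end of a word):
(root)
├─ k
│  └─ b
│     ├─ k
│     │  └─ b
│     │     └─ b
│     │        └─ m
│     │           └─ m *
│     └─ m
│        └─ b
│           ├─ k
│           │  └─ b
│           │     └─ m *
│           └─ m
│              ├─ b
│              │  └─ k
│              │     └─ k *
│              │        └─ m *
│              │           └─ k *
│              ├─ k
│              │  ├─ k
│              │  │  └─ b
│              │  │     └─ k *
│              │  └─ m
│              │     ├─ b *
│              │     │  ├─ b *
│              │     │  │  └─ k *
│              │     │  └─ k
│              │     │     └─ m *
│              │     └─ k
│              │        └─ b
│              │           └─ m *
│              └─ m
│                 └─ k
│                    └─ k
│                       └─ b *
└─ m
   └─ m
      └─ b
         └─ m
            └─ m *
Counting every labelled node above: 40.

40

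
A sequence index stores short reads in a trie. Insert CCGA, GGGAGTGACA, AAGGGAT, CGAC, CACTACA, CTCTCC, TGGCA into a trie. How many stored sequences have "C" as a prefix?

4

Traverse to the node for "C", then collect every word in that subtree.
Matches: "CACTACA", "CCGA", "CGAC", "CTCTCC"
Count: 4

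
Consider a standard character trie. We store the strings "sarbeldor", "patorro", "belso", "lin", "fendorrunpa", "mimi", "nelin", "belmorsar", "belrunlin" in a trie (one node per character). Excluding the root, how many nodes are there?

Insert word by word; a character creates a node only if that edge doesn't already exist:
  "sarbeldor" → 9 new (s, a, r, b, e, l, d, o, r)
  "patorro" → 7 new (p, a, t, o, r, r, o)
  "belso" → 5 new (b, e, l, s, o)
  "lin" → 3 new (l, i, n)
  "fendorrunpa" → 11 new (f, e, n, d, o, r, r, u, n, p, a)
  "mimi" → 4 new (m, i, m, i)
  "nelin" → 5 new (n, e, l, i, n)
  "belmorsar" → prefix "bel" already present; 6 new (m, o, r, s, a, r)
  "belrunlin" → prefix "bel" already present; 6 new (r, u, n, l, i, n)
Total nodes = 9 + 7 + 5 + 3 + 11 + 4 + 5 + 6 + 6 = 56

56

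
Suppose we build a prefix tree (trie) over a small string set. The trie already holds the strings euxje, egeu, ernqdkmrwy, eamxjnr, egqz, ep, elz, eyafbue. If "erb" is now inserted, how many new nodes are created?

1

"er" is already a path in the trie; the remaining "b" must be added.
New nodes needed: |"erb"| − 2 = 3 − 2 = 1.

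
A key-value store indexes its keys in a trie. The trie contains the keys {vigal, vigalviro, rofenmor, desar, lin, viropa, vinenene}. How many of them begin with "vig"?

Traverse to the node for "vig", then collect every word in that subtree.
Matches: "vigal", "vigalviro"
Count: 2

2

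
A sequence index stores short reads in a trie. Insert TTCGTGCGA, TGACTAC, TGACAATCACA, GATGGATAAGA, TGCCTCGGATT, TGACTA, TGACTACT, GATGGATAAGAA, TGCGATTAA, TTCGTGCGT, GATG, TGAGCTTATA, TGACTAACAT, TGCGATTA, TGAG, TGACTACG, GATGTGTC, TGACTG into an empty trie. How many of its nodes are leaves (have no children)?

12

A leaf is a node with no children — equivalently, the end of a word that is not a proper prefix of any other stored word.
Those words: "GATGGATAAGAA", "GATGTGTC", "TGACAATCACA", "TGACTAACAT", "TGACTACG", "TGACTACT", "TGACTG", "TGAGCTTATA", "TGCCTCGGATT", "TGCGATTAA", "TTCGTGCGA", "TTCGTGCGT"
Leaf count: 12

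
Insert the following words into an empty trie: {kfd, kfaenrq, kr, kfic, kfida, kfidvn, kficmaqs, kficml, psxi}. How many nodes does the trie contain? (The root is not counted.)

24

Count nodes per top-level branch (shared prefixes stored once):
  'k'-branch (kfaenrq, kfd, kfic, kficmaqs, kficml, kfida, kfidvn, kr): 20 nodes
  'p'-branch (psxi): 4 nodes
Sum: 24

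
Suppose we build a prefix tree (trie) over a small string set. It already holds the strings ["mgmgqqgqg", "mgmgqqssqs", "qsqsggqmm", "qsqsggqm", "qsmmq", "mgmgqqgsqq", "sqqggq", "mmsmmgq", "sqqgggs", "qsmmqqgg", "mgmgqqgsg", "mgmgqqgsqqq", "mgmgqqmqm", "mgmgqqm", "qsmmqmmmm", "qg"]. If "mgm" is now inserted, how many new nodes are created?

Every character of "mgm" already lies on an existing path (it is a prefix of some stored word).
No new nodes are needed: 0.

0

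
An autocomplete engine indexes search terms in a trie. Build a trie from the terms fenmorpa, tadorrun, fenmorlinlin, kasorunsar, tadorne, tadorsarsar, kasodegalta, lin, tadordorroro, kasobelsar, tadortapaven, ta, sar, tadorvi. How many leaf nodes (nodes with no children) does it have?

13

A leaf is a node with no children — equivalently, the end of a word that is not a proper prefix of any other stored word.
Those words: "fenmorlinlin", "fenmorpa", "kasobelsar", "kasodegalta", "kasorunsar", "lin", "sar", "tadordorroro", "tadorne", "tadorrun", "tadorsarsar", "tadortapaven", "tadorvi"
Leaf count: 13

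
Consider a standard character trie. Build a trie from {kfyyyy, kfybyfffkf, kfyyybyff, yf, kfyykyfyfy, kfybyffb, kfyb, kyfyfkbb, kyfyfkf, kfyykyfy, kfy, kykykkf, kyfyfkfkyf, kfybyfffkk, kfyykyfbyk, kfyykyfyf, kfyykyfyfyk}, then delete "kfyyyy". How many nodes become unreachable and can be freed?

1

A node on "kfyyyy"'s path can go only if nothing else ends at it or branches off below it.
The suffix "y" (1 node) is used only by "kfyyyy"; the node for "kfyyy" still has the child "b", so pruning stops there.
Nodes removed: 1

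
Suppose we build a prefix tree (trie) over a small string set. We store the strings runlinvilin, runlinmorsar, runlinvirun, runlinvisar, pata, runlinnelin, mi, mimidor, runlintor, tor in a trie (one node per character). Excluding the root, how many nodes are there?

45

For each word, the new-node count is its length minus the longest prefix already in the trie:
  "runlinvilin" → 11 new (r, u, n, l, i, n, v, i, l, i, n)
  "runlinmorsar" → prefix "runlin" already present; 6 new (m, o, r, s, a, r)
  "runlinvirun" → prefix "runlinvi" already present; 3 new (r, u, n)
  "runlinvisar" → prefix "runlinvi" already present; 3 new (s, a, r)
  "pata" → 4 new (p, a, t, a)
  "runlinnelin" → prefix "runlin" already present; 5 new (n, e, l, i, n)
  "mi" → 2 new (m, i)
  "mimidor" → prefix "mi" already present; 5 new (m, i, d, o, r)
  "runlintor" → prefix "runlin" already present; 3 new (t, o, r)
  "tor" → 3 new (t, o, r)
Total nodes = 11 + 6 + 3 + 3 + 4 + 5 + 2 + 5 + 3 + 3 = 45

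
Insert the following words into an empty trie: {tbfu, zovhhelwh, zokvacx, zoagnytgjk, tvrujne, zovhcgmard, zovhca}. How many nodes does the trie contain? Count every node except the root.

Count nodes per top-level branch (shared prefixes stored once):
  't'-branch (tbfu, tvrujne): 10 nodes
  'z'-branch (zoagnytgjk, zokvacx, zovhca, zovhcgmard, zovhhelwh): 29 nodes
Sum: 39

39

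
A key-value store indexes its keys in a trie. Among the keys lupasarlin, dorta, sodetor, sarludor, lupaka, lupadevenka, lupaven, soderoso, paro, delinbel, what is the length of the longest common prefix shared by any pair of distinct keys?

The deepest shared node is where two words last agree before diverging.
e.g. "lupadevenka" and "lupaka" share the prefix "lupa" of length 4; no pair shares a longer one.
Longest shared-prefix length: 4

4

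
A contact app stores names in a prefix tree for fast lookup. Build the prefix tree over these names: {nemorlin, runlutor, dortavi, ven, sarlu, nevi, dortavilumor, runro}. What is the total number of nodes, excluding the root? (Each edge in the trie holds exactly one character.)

40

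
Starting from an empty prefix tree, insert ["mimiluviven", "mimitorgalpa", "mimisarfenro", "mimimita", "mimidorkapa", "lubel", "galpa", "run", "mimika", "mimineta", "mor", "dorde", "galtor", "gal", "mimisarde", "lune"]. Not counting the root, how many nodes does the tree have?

71

Trace insertions, counting only characters that open a new branch:
  "mimiluviven" → 11 new (m, i, m, i, l, u, v, i, v, e, n)
  "mimitorgalpa" → prefix "mimi" already present; 8 new (t, o, r, g, a, l, p, a)
  "mimisarfenro" → prefix "mimi" already present; 8 new (s, a, r, f, e, n, r, o)
  "mimimita" → prefix "mimi" already present; 4 new (m, i, t, a)
  "mimidorkapa" → prefix "mimi" already present; 7 new (d, o, r, k, a, p, a)
  "lubel" → 5 new (l, u, b, e, l)
  "galpa" → 5 new (g, a, l, p, a)
  "run" → 3 new (r, u, n)
  "mimika" → prefix "mimi" already present; 2 new (k, a)
  "mimineta" → prefix "mimi" already present; 4 new (n, e, t, a)
  "mor" → prefix "m" already present; 2 new (o, r)
  "dorde" → 5 new (d, o, r, d, e)
  "galtor" → prefix "gal" already present; 3 new (t, o, r)
  "gal" → prefix "gal" already present; 0 new (none)
  "mimisarde" → prefix "mimisar" already present; 2 new (d, e)
  "lune" → prefix "lu" already present; 2 new (n, e)
Total nodes = 11 + 8 + 8 + 4 + 7 + 5 + 5 + 3 + 2 + 4 + 2 + 5 + 3 + 0 + 2 + 2 = 71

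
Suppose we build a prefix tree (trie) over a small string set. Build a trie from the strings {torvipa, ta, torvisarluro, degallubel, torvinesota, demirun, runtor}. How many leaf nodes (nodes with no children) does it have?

Leaves are exactly the stored words that no other stored word extends.
Those words: "degallubel", "demirun", "runtor", "ta", "torvinesota", "torvipa", "torvisarluro"
Leaf count: 7

7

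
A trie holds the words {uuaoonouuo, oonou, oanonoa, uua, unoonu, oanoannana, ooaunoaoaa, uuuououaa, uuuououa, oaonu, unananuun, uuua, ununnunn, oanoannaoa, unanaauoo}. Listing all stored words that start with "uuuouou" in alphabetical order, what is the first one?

Words with prefix "uuuouou", in lexicographic order: "uuuououa", "uuuououaa"
The 1st is uuuououa.

uuuououa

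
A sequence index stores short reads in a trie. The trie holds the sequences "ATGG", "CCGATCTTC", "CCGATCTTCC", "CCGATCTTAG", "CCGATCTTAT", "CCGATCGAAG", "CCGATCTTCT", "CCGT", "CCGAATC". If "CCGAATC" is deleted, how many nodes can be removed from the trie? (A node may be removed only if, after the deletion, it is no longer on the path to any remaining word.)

A node on "CCGAATC"'s path can go only if nothing else ends at it or branches off below it.
The suffix "ATC" (3 nodes) is used only by "CCGAATC"; the node for "CCGA" still has the child "T", so pruning stops there.
Nodes removed: 3

3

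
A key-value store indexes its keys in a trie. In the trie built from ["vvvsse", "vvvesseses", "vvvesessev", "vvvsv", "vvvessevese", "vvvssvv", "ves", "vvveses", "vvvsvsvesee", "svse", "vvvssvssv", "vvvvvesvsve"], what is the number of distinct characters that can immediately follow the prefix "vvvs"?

2

The children of the "vvvs" node are the distinct next characters among strings starting with "vvvs".
Characters that immediately follow "vvvs" among the stored strings: {s, v}.
That node has 2 child edges.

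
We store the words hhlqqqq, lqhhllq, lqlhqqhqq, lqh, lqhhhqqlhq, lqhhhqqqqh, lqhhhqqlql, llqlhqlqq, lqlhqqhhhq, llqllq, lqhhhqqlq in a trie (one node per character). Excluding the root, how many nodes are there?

45

Insert word by word; a character creates a node only if that edge doesn't already exist:
  "hhlqqqq" → 7 new (h, h, l, q, q, q, q)
  "lqhhllq" → 7 new (l, q, h, h, l, l, q)
  "lqlhqqhqq" → prefix "lq" already present; 7 new (l, h, q, q, h, q, q)
  "lqh" → prefix "lqh" already present; 0 new (none)
  "lqhhhqqlhq" → prefix "lqhh" already present; 6 new (h, q, q, l, h, q)
  "lqhhhqqqqh" → prefix "lqhhhqq" already present; 3 new (q, q, h)
  "lqhhhqqlql" → prefix "lqhhhqql" already present; 2 new (q, l)
  "llqlhqlqq" → prefix "l" already present; 8 new (l, q, l, h, q, l, q, q)
  "lqlhqqhhhq" → prefix "lqlhqqh" already present; 3 new (h, h, q)
  "llqllq" → prefix "llql" already present; 2 new (l, q)
  "lqhhhqqlq" → prefix "lqhhhqqlq" already present; 0 new (none)
Total nodes = 7 + 7 + 7 + 0 + 6 + 3 + 2 + 8 + 3 + 2 + 0 = 45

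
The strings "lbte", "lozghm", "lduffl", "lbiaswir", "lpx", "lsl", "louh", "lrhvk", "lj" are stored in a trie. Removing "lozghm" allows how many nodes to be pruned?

4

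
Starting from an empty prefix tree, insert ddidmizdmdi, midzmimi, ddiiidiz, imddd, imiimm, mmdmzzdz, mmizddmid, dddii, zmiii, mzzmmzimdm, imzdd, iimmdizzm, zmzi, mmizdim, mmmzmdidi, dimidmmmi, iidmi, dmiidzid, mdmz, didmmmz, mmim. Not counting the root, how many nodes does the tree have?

113

For each word, the new-node count is its length minus the longest prefix already in the trie:
  "ddidmizdmdi" → 11 new (d, d, i, d, m, i, z, d, m, d, i)
  "midzmimi" → 8 new (m, i, d, z, m, i, m, i)
  "ddiiidiz" → prefix "ddi" already present; 5 new (i, i, d, i, z)
  "imddd" → 5 new (i, m, d, d, d)
  "imiimm" → prefix "im" already present; 4 new (i, i, m, m)
  "mmdmzzdz" → prefix "m" already present; 7 new (m, d, m, z, z, d, z)
  "mmizddmid" → prefix "mm" already present; 7 new (i, z, d, d, m, i, d)
  "dddii" → prefix "dd" already present; 3 new (d, i, i)
  "zmiii" → 5 new (z, m, i, i, i)
  "mzzmmzimdm" → prefix "m" already present; 9 new (z, z, m, m, z, i, m, d, m)
  "imzdd" → prefix "im" already present; 3 new (z, d, d)
  "iimmdizzm" → prefix "i" already present; 8 new (i, m, m, d, i, z, z, m)
  "zmzi" → prefix "zm" already present; 2 new (z, i)
  "mmizdim" → prefix "mmizd" already present; 2 new (i, m)
  "mmmzmdidi" → prefix "mm" already present; 7 new (m, z, m, d, i, d, i)
  "dimidmmmi" → prefix "d" already present; 8 new (i, m, i, d, m, m, m, i)
  "iidmi" → prefix "ii" already present; 3 new (d, m, i)
  "dmiidzid" → prefix "d" already present; 7 new (m, i, i, d, z, i, d)
  "mdmz" → prefix "m" already present; 3 new (d, m, z)
  "didmmmz" → prefix "di" already present; 5 new (d, m, m, m, z)
  "mmim" → prefix "mmi" already present; 1 new (m)
Total nodes = 11 + 8 + 5 + 5 + 4 + 7 + 7 + 3 + 5 + 9 + 3 + 8 + 2 + 2 + 7 + 8 + 3 + 7 + 3 + 5 + 1 = 113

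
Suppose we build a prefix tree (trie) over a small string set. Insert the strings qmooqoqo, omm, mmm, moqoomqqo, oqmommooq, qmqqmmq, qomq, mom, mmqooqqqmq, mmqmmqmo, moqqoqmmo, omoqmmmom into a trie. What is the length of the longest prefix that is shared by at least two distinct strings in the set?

The deepest shared node is where two words last agree before diverging.
e.g. "mmqmmqmo" and "mmqooqqqmq" share the prefix "mmq" of length 3; no pair shares a longer one.
Longest shared-prefix length: 3

3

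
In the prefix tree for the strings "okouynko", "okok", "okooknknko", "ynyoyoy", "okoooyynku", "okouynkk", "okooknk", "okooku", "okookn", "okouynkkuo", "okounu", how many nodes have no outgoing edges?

Leaves are exactly the stored words that no other stored word extends.
Those words: "okok", "okooknknko", "okooku", "okoooyynku", "okounu", "okouynkkuo", "okouynko", "ynyoyoy"
Leaf count: 8

8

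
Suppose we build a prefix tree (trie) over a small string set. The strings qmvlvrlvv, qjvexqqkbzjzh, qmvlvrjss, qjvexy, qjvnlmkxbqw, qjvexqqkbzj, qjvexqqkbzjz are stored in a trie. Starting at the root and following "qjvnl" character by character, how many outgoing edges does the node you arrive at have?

Walk "qjvnl" from the root, arriving at one node.
Characters that immediately follow "qjvnl" among the stored strings: {m}.
That node has 1 child edge.

1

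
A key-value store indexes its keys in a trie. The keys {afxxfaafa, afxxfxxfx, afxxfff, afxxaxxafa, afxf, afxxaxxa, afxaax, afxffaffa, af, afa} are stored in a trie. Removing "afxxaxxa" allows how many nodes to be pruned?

0

A node on "afxxaxxa"'s path can go only if nothing else ends at it or branches off below it.
Every node on "afxxaxxa" is still needed (e.g. by "afxxaxxafa"), so nothing is freed.
Nodes removed: 0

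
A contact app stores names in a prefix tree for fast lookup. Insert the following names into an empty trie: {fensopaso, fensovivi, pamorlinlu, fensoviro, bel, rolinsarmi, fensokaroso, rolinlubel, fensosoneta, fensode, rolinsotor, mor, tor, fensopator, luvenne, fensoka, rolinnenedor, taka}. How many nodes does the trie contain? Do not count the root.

Insert word by word; a character creates a node only if that edge doesn't already exist:
  "fensopaso" → 9 new (f, e, n, s, o, p, a, s, o)
  "fensovivi" → prefix "fenso" already present; 4 new (v, i, v, i)
  "pamorlinlu" → 10 new (p, a, m, o, r, l, i, n, l, u)
  "fensoviro" → prefix "fensovi" already present; 2 new (r, o)
  "bel" → 3 new (b, e, l)
  "rolinsarmi" → 10 new (r, o, l, i, n, s, a, r, m, i)
  "fensokaroso" → prefix "fenso" already present; 6 new (k, a, r, o, s, o)
  "rolinlubel" → prefix "rolin" already present; 5 new (l, u, b, e, l)
  "fensosoneta" → prefix "fenso" already present; 6 new (s, o, n, e, t, a)
  "fensode" → prefix "fenso" already present; 2 new (d, e)
  "rolinsotor" → prefix "rolins" already present; 4 new (o, t, o, r)
  "mor" → 3 new (m, o, r)
  "tor" → 3 new (t, o, r)
  "fensopator" → prefix "fensopa" already present; 3 new (t, o, r)
  "luvenne" → 7 new (l, u, v, e, n, n, e)
  "fensoka" → prefix "fensoka" already present; 0 new (none)
  "rolinnenedor" → prefix "rolin" already present; 7 new (n, e, n, e, d, o, r)
  "taka" → prefix "t" already present; 3 new (a, k, a)
Total nodes = 9 + 4 + 10 + 2 + 3 + 10 + 6 + 5 + 6 + 2 + 4 + 3 + 3 + 3 + 7 + 0 + 7 + 3 = 87

87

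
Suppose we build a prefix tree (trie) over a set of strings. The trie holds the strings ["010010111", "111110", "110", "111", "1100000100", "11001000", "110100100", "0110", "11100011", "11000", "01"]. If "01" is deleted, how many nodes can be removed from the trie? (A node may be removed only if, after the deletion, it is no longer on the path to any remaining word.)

After clearing the end-marker at "01", prune upward until reaching a node still needed by another word.
Every node on "01" is still needed (e.g. by "010010111"), so nothing is freed.
Nodes removed: 0

0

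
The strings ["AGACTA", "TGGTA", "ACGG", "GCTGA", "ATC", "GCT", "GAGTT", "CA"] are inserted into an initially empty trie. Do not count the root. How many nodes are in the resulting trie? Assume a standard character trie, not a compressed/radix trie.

Insert word by word; a character creates a node only if that edge doesn't already exist:
  "AGACTA" → 6 new (A, G, A, C, T, A)
  "TGGTA" → 5 new (T, G, G, T, A)
  "ACGG" → prefix "A" already present; 3 new (C, G, G)
  "GCTGA" → 5 new (G, C, T, G, A)
  "ATC" → prefix "A" already present; 2 new (T, C)
  "GCT" → prefix "GCT" already present; 0 new (none)
  "GAGTT" → prefix "G" already present; 4 new (A, G, T, T)
  "CA" → 2 new (C, A)
Total nodes = 6 + 5 + 3 + 5 + 2 + 0 + 4 + 2 = 27

27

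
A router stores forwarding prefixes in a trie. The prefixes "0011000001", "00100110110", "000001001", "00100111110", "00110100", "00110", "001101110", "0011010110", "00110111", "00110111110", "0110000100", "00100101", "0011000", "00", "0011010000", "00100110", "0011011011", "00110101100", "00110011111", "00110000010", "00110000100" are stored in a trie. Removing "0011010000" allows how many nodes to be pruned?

A node on "0011010000"'s path can go only if nothing else ends at it or branches off below it.
The suffix "00" (2 nodes) is used only by "0011010000"; "00110100" is itself a stored word, so pruning stops there.
Nodes removed: 2

2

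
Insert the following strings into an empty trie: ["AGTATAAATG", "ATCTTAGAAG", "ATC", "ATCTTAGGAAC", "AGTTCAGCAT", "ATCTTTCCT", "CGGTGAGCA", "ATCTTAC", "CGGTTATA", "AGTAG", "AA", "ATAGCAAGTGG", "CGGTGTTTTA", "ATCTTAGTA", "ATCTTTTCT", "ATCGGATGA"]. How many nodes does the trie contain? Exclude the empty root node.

75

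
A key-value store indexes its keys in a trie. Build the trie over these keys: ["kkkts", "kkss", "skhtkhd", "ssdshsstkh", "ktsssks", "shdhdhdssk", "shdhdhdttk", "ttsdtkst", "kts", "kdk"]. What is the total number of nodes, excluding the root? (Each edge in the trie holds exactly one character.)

51

Trace insertions, counting only characters that open a new branch:
  "kkkts" → 5 new (k, k, k, t, s)
  "kkss" → prefix "kk" already present; 2 new (s, s)
  "skhtkhd" → 7 new (s, k, h, t, k, h, d)
  "ssdshsstkh" → prefix "s" already present; 9 new (s, d, s, h, s, s, t, k, h)
  "ktsssks" → prefix "k" already present; 6 new (t, s, s, s, k, s)
  "shdhdhdssk" → prefix "s" already present; 9 new (h, d, h, d, h, d, s, s, k)
  "shdhdhdttk" → prefix "shdhdhd" already present; 3 new (t, t, k)
  "ttsdtkst" → 8 new (t, t, s, d, t, k, s, t)
  "kts" → prefix "kts" already present; 0 new (none)
  "kdk" → prefix "k" already present; 2 new (d, k)
Total nodes = 5 + 2 + 7 + 9 + 6 + 9 + 3 + 8 + 0 + 2 = 51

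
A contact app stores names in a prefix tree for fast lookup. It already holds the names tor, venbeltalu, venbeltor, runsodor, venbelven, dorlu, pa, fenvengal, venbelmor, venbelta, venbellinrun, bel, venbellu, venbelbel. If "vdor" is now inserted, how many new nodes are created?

"v" is already a path in the trie; the remaining "dor" must be added.
So 4 − 1 = 3 new nodes.

3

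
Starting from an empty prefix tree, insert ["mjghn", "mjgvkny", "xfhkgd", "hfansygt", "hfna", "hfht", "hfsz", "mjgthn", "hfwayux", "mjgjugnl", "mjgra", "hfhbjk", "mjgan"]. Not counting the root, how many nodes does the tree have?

Trace insertions, counting only characters that open a new branch:
  "mjghn" → 5 new (m, j, g, h, n)
  "mjgvkny" → prefix "mjg" already present; 4 new (v, k, n, y)
  "xfhkgd" → 6 new (x, f, h, k, g, d)
  "hfansygt" → 8 new (h, f, a, n, s, y, g, t)
  "hfna" → prefix "hf" already present; 2 new (n, a)
  "hfht" → prefix "hf" already present; 2 new (h, t)
  "hfsz" → prefix "hf" already present; 2 new (s, z)
  "mjgthn" → prefix "mjg" already present; 3 new (t, h, n)
  "hfwayux" → prefix "hf" already present; 5 new (w, a, y, u, x)
  "mjgjugnl" → prefix "mjg" already present; 5 new (j, u, g, n, l)
  "mjgra" → prefix "mjg" already present; 2 new (r, a)
  "hfhbjk" → prefix "hfh" already present; 3 new (b, j, k)
  "mjgan" → prefix "mjg" already present; 2 new (a, n)
Total nodes = 5 + 4 + 6 + 8 + 2 + 2 + 2 + 3 + 5 + 5 + 2 + 3 + 2 = 49

49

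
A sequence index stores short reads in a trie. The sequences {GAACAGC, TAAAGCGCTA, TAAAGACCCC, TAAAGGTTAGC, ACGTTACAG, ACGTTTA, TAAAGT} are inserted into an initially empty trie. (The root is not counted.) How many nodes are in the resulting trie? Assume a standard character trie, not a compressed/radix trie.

40

Count nodes per top-level branch (shared prefixes stored once):
  'A'-branch (ACGTTACAG, ACGTTTA): 11 nodes
  'G'-branch (GAACAGC): 7 nodes
  'T'-branch (TAAAGACCCC, TAAAGCGCTA, TAAAGGTTAGC, TAAAGT): 22 nodes
Sum: 40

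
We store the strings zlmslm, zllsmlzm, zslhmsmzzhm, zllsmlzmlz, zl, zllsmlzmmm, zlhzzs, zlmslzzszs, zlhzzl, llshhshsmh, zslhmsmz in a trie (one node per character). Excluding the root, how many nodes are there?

46

Trace insertions, counting only characters that open a new branch:
  "zlmslm" → 6 new (z, l, m, s, l, m)
  "zllsmlzm" → prefix "zl" already present; 6 new (l, s, m, l, z, m)
  "zslhmsmzzhm" → prefix "z" already present; 10 new (s, l, h, m, s, m, z, z, h, m)
  "zllsmlzmlz" → prefix "zllsmlzm" already present; 2 new (l, z)
  "zl" → prefix "zl" already present; 0 new (none)
  "zllsmlzmmm" → prefix "zllsmlzm" already present; 2 new (m, m)
  "zlhzzs" → prefix "zl" already present; 4 new (h, z, z, s)
  "zlmslzzszs" → prefix "zlmsl" already present; 5 new (z, z, s, z, s)
  "zlhzzl" → prefix "zlhzz" already present; 1 new (l)
  "llshhshsmh" → 10 new (l, l, s, h, h, s, h, s, m, h)
  "zslhmsmz" → prefix "zslhmsmz" already present; 0 new (none)
Total nodes = 6 + 6 + 10 + 2 + 0 + 2 + 4 + 5 + 1 + 10 + 0 = 46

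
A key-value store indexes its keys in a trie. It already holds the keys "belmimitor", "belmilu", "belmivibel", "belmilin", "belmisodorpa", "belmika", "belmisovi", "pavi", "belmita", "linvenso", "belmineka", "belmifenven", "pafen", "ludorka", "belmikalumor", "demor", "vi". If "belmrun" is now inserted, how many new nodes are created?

3

The longest prefix of "belmrun" already in the trie is "belm" (length 4).
So 7 − 4 = 3 new nodes.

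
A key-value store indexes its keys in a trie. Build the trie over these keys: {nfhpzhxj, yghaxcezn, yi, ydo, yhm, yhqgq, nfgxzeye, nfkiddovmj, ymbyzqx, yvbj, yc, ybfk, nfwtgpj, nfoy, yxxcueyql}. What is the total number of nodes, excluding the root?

67

Insert word by word; a character creates a node only if that edge doesn't already exist:
  "nfhpzhxj" → 8 new (n, f, h, p, z, h, x, j)
  "yghaxcezn" → 9 new (y, g, h, a, x, c, e, z, n)
  "yi" → prefix "y" already present; 1 new (i)
  "ydo" → prefix "y" already present; 2 new (d, o)
  "yhm" → prefix "y" already present; 2 new (h, m)
  "yhqgq" → prefix "yh" already present; 3 new (q, g, q)
  "nfgxzeye" → prefix "nf" already present; 6 new (g, x, z, e, y, e)
  "nfkiddovmj" → prefix "nf" already present; 8 new (k, i, d, d, o, v, m, j)
  "ymbyzqx" → prefix "y" already present; 6 new (m, b, y, z, q, x)
  "yvbj" → prefix "y" already present; 3 new (v, b, j)
  "yc" → prefix "y" already present; 1 new (c)
  "ybfk" → prefix "y" already present; 3 new (b, f, k)
  "nfwtgpj" → prefix "nf" already present; 5 new (w, t, g, p, j)
  "nfoy" → prefix "nf" already present; 2 new (o, y)
  "yxxcueyql" → prefix "y" already present; 8 new (x, x, c, u, e, y, q, l)
Total nodes = 8 + 9 + 1 + 2 + 2 + 3 + 6 + 8 + 6 + 3 + 1 + 3 + 5 + 2 + 8 = 67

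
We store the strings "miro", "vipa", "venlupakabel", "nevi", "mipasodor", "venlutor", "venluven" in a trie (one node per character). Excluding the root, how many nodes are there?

36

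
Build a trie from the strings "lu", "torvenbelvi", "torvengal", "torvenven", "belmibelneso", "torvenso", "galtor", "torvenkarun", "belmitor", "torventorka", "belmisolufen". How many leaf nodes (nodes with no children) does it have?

Leaves are exactly the stored words that no other stored word extends.
Those words: "belmibelneso", "belmisolufen", "belmitor", "galtor", "lu", "torvenbelvi", "torvengal", "torvenkarun", "torvenso", "torventorka", "torvenven"
Leaf count: 11

11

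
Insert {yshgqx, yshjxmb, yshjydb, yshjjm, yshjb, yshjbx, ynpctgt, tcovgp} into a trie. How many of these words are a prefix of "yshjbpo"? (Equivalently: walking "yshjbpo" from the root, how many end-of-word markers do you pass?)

Walk "yshjbpo" from the root; an end-of-word marker is hit whenever a stored word is a prefix of "yshjbpo".
Prefixes of the query that are stored words: "yshjb"
Count: 1

1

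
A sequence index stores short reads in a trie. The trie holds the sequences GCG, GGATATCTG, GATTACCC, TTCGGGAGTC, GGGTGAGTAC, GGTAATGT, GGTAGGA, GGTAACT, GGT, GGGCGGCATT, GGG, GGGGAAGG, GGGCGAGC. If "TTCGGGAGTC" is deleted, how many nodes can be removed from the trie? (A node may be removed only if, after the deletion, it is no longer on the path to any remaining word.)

10

A node on "TTCGGGAGTC"'s path can go only if nothing else ends at it or branches off below it.
No other word shares any prefix with "TTCGGGAGTC", so all 10 of its nodes go.
Nodes removed: 10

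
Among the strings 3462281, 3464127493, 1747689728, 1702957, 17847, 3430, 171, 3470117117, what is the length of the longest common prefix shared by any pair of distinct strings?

3

Equivalently: take the maximum, over all pairs, of their longest common prefix length.
e.g. "3462281" and "3464127493" share the prefix "346" of length 3; no pair shares a longer one.
Longest shared-prefix length: 3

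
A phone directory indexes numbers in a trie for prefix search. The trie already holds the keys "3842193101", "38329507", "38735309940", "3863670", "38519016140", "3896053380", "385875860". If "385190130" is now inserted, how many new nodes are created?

2

Walking "385190130" from the root, the first 7 characters ("3851901") follow existing edges; "3" is the first miss.
Each of the 2 remaining characters creates one node.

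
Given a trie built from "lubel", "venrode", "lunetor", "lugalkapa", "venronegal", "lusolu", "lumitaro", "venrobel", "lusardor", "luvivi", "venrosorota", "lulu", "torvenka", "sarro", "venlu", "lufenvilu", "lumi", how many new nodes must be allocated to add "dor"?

No existing word starts with "d", so every character of "dor" needs a new node.
3 − 0 = 3 new nodes.

3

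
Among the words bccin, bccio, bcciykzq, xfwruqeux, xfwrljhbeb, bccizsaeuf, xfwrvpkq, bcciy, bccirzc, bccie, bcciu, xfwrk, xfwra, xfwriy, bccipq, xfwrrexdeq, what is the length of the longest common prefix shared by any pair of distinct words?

5

The deepest shared node is where two words last agree before diverging.
e.g. "bcciy" and "bcciykzq" share the prefix "bcciy" of length 5; no pair shares a longer one.
Longest shared-prefix length: 5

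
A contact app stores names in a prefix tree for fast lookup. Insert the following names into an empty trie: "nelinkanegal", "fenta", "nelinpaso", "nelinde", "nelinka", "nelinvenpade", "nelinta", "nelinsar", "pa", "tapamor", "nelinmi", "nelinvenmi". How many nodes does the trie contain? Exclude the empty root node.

For each word, the new-node count is its length minus the longest prefix already in the trie:
  "nelinkanegal" → 12 new (n, e, l, i, n, k, a, n, e, g, a, l)
  "fenta" → 5 new (f, e, n, t, a)
  "nelinpaso" → prefix "nelin" already present; 4 new (p, a, s, o)
  "nelinde" → prefix "nelin" already present; 2 new (d, e)
  "nelinka" → prefix "nelinka" already present; 0 new (none)
  "nelinvenpade" → prefix "nelin" already present; 7 new (v, e, n, p, a, d, e)
  "nelinta" → prefix "nelin" already present; 2 new (t, a)
  "nelinsar" → prefix "nelin" already present; 3 new (s, a, r)
  "pa" → 2 new (p, a)
  "tapamor" → 7 new (t, a, p, a, m, o, r)
  "nelinmi" → prefix "nelin" already present; 2 new (m, i)
  "nelinvenmi" → prefix "nelinven" already present; 2 new (m, i)
Total nodes = 12 + 5 + 4 + 2 + 0 + 7 + 2 + 3 + 2 + 7 + 2 + 2 = 48

48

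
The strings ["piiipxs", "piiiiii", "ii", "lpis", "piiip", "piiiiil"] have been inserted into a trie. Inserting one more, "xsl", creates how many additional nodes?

3

Nothing in the trie begins with "x"; the whole of "xsl" is new.
3 − 0 = 3 new nodes.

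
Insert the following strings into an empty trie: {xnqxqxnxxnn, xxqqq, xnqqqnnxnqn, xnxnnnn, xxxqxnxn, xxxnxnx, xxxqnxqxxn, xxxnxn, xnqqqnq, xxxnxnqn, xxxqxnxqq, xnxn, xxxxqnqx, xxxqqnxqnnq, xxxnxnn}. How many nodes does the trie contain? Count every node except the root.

62

For each word, the new-node count is its length minus the longest prefix already in the trie:
  "xnqxqxnxxnn" → 11 new (x, n, q, x, q, x, n, x, x, n, n)
  "xxqqq" → prefix "x" already present; 4 new (x, q, q, q)
  "xnqqqnnxnqn" → prefix "xnq" already present; 8 new (q, q, n, n, x, n, q, n)
  "xnxnnnn" → prefix "xn" already present; 5 new (x, n, n, n, n)
  "xxxqxnxn" → prefix "xx" already present; 6 new (x, q, x, n, x, n)
  "xxxnxnx" → prefix "xxx" already present; 4 new (n, x, n, x)
  "xxxqnxqxxn" → prefix "xxxq" already present; 6 new (n, x, q, x, x, n)
  "xxxnxn" → prefix "xxxnxn" already present; 0 new (none)
  "xnqqqnq" → prefix "xnqqqn" already present; 1 new (q)
  "xxxnxnqn" → prefix "xxxnxn" already present; 2 new (q, n)
  "xxxqxnxqq" → prefix "xxxqxnx" already present; 2 new (q, q)
  "xnxn" → prefix "xnxn" already present; 0 new (none)
  "xxxxqnqx" → prefix "xxx" already present; 5 new (x, q, n, q, x)
  "xxxqqnxqnnq" → prefix "xxxq" already present; 7 new (q, n, x, q, n, n, q)
  "xxxnxnn" → prefix "xxxnxn" already present; 1 new (n)
Total nodes = 11 + 4 + 8 + 5 + 6 + 4 + 6 + 0 + 1 + 2 + 2 + 0 + 5 + 7 + 1 = 62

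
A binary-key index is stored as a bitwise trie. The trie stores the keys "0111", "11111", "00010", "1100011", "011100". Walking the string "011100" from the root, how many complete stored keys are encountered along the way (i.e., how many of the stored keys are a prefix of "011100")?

Check each prefix of "011100" against the stored set — each match is an end-marker on the path.
Prefixes of the query that are stored words: "0111", "011100"
Count: 2

2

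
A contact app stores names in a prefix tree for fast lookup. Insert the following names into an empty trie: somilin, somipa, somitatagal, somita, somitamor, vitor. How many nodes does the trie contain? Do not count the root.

For each word, the new-node count is its length minus the longest prefix already in the trie:
  "somilin" → 7 new (s, o, m, i, l, i, n)
  "somipa" → prefix "somi" already present; 2 new (p, a)
  "somitatagal" → prefix "somi" already present; 7 new (t, a, t, a, g, a, l)
  "somita" → prefix "somita" already present; 0 new (none)
  "somitamor" → prefix "somita" already present; 3 new (m, o, r)
  "vitor" → 5 new (v, i, t, o, r)
Total nodes = 7 + 2 + 7 + 0 + 3 + 5 = 24

24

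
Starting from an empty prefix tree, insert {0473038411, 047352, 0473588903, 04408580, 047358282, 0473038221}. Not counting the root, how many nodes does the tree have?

Trie structure (* marks end of a word):
(root)
└─ 0
   └─ 4
      ├─ 4
      │  └─ 0
      │     └─ 8
      │        └─ 5
      │           └─ 8
      │              └─ 0 *
      └─ 7
         └─ 3
            ├─ 0
            │  └─ 3
            │     └─ 8
            │        ├─ 2
            │        │  └─ 2
            │        │     └─ 1 *
            │        └─ 4
            │           └─ 1
            │              └─ 1 *
            └─ 5
               ├─ 2 *
               └─ 8
                  ├─ 2
                  │  └─ 8
                  │     └─ 2 *
                  └─ 8
                     └─ 9
                        └─ 0
                           └─ 3 *
Counting every labelled node above: 29.

29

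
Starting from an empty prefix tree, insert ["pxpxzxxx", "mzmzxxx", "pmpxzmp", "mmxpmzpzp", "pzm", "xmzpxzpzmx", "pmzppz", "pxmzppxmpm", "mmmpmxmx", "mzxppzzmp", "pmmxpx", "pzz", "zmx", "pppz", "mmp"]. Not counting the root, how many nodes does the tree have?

Insert word by word; a character creates a node only if that edge doesn't already exist:
  "pxpxzxxx" → 8 new (p, x, p, x, z, x, x, x)
  "mzmzxxx" → 7 new (m, z, m, z, x, x, x)
  "pmpxzmp" → prefix "p" already present; 6 new (m, p, x, z, m, p)
  "mmxpmzpzp" → prefix "m" already present; 8 new (m, x, p, m, z, p, z, p)
  "pzm" → prefix "p" already present; 2 new (z, m)
  "xmzpxzpzmx" → 10 new (x, m, z, p, x, z, p, z, m, x)
  "pmzppz" → prefix "pm" already present; 4 new (z, p, p, z)
  "pxmzppxmpm" → prefix "px" already present; 8 new (m, z, p, p, x, m, p, m)
  "mmmpmxmx" → prefix "mm" already present; 6 new (m, p, m, x, m, x)
  "mzxppzzmp" → prefix "mz" already present; 7 new (x, p, p, z, z, m, p)
  "pmmxpx" → prefix "pm" already present; 4 new (m, x, p, x)
  "pzz" → prefix "pz" already present; 1 new (z)
  "zmx" → 3 new (z, m, x)
  "pppz" → prefix "p" already present; 3 new (p, p, z)
  "mmp" → prefix "mm" already present; 1 new (p)
Total nodes = 8 + 7 + 6 + 8 + 2 + 10 + 4 + 8 + 6 + 7 + 4 + 1 + 3 + 3 + 1 = 78

78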